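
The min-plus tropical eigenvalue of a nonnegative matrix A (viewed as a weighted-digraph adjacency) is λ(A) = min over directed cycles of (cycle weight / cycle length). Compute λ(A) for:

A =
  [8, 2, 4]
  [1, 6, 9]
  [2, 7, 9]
λ(A) = 3/2

Enumerate directed cycles and compute their means (weight / length). Sample:
  cycle 0 → 0: weight = 8, length = 1, mean = 8/1 ≈ 8.000
  cycle 1 → 1: weight = 6, length = 1, mean = 6/1 ≈ 6.000
  cycle 2 → 2: weight = 9, length = 1, mean = 9/1 ≈ 9.000
  cycle 0 → 1 → 0: weight = 3, length = 2, mean = 3/2 ≈ 1.500
  cycle 0 → 2 → 0: weight = 6, length = 2, mean = 6/2 ≈ 3.000
  cycle 1 → 0 → 1: weight = 3, length = 2, mean = 3/2 ≈ 1.500
Minimum mean = 1.500, attained e.g. along the cycle 0 → 1 → 0 with weight 3 and length 2. So λ(A) = 3/2 = 3/2.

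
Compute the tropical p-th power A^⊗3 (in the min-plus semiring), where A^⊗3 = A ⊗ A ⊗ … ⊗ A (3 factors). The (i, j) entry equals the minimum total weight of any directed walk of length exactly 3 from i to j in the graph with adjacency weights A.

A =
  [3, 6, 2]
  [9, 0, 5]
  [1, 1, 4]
A^⊗3 =
  [6, 3, 5]
  [6, 0, 5]
  [4, 1, 6]

Each entry (A^⊗3)_ij equals the minimum over all length-3 walks i = v_0 → v_1 → … → v_3 = j of Σ_t A[v_t][v_{t+1}]. For example, for (i, j) = (0, 2) we minimise over 9 possible intermediate vertex sequences; the minimum is 5, attained along the walk 0 → 2 → 0 → 2.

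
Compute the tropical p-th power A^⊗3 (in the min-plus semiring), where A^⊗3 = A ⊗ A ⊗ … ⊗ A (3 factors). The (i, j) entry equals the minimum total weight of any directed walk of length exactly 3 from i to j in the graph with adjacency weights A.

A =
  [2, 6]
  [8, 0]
A^⊗3 =
  [6, 6]
  [8, 0]

Each entry (A^⊗3)_ij equals the minimum over all length-3 walks i = v_0 → v_1 → … → v_3 = j of Σ_t A[v_t][v_{t+1}]. For example, for (i, j) = (0, 1) we minimise over 4 possible intermediate vertex sequences; the minimum is 6, attained along the walk 0 → 1 → 1 → 1.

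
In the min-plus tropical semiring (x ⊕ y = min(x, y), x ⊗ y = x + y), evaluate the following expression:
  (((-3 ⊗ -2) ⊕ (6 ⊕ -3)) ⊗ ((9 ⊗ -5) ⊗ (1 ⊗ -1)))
(((-3 ⊗ -2) ⊕ (6 ⊕ -3)) ⊗ ((9 ⊗ -5) ⊗ (1 ⊗ -1))) = -1

Expand innermost to outermost. Recall ⊕ takes the minimum of its arguments and ⊗ takes their sum. Working out the expression (((-3 ⊗ -2) ⊕ (6 ⊕ -3)) ⊗ ((9 ⊗ -5) ⊗ (1 ⊗ -1))) gives -1.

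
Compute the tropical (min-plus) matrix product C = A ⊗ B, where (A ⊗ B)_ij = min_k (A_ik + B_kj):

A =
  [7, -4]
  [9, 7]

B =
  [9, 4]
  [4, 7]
A ⊗ B =
  [0, 3]
  [11, 13]

Apply the min-plus product entry-by-entry:
  C[0][0] = min over k of (A[0][0] + B[0][0] = 7 + 9 = 16, A[0][1] + B[1][0] = -4 + 4 = 0) = 0 (attained at k = 1)
  C[0][1] = min over k of (A[0][0] + B[0][1] = 7 + 4 = 11, A[0][1] + B[1][1] = -4 + 7 = 3) = 3 (attained at k = 1)
  C[1][0] = min over k of (A[1][0] + B[0][0] = 9 + 9 = 18, A[1][1] + B[1][0] = 7 + 4 = 11) = 11 (attained at k = 1)
  C[1][1] = min over k of (A[1][0] + B[0][1] = 9 + 4 = 13, A[1][1] + B[1][1] = 7 + 7 = 14) = 13 (attained at k = 0)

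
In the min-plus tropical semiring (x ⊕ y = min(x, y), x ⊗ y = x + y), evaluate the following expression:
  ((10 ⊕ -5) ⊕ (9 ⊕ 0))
((10 ⊕ -5) ⊕ (9 ⊕ 0)) = -5

Expand innermost to outermost. Recall ⊕ takes the minimum of its arguments and ⊗ takes their sum. Working out the expression ((10 ⊕ -5) ⊕ (9 ⊕ 0)) gives -5.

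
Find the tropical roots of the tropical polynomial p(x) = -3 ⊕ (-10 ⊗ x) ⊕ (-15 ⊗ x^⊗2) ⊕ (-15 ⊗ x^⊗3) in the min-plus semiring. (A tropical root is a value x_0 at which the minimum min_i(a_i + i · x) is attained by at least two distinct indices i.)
Roots: {0, 5, 7}

Each tropical root is a break point of the lower envelope of the lines y = a_i + i · x (there are 4 lines, with slopes 0, 1, ..., 3). Only the lines that attain the minimum somewhere contribute to roots; other lines are dominated. Here the surviving (envelope) indices are i = 3, i = 2, i = 1, i = 0.
Intersections between consecutive envelope lines give the roots: for adjacent envelope indices i < j the intersection is x = (a_i − a_j) / (j − i). Reading off the sorted break points: {0, 5, 7}.
Verification: at each break x_0, at least two indices attain the minimum of min_i(a_i + i · x_0).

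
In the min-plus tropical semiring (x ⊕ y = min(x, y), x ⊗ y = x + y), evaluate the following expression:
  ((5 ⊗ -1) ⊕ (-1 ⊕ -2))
((5 ⊗ -1) ⊕ (-1 ⊕ -2)) = -2

Expand innermost to outermost. Recall ⊕ takes the minimum of its arguments and ⊗ takes their sum. Working out the expression ((5 ⊗ -1) ⊕ (-1 ⊕ -2)) gives -2.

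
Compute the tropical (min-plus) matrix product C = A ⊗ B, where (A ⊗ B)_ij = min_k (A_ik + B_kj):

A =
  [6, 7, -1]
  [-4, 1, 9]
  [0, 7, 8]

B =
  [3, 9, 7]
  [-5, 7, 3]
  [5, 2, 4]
A ⊗ B =
  [2, 1, 3]
  [-4, 5, 3]
  [2, 9, 7]

Apply the min-plus product entry-by-entry:
  C[0][0] = min over k of (A[0][0] + B[0][0] = 6 + 3 = 9, A[0][1] + B[1][0] = 7 + -5 = 2, A[0][2] + B[2][0] = -1 + 5 = 4) = 2 (attained at k = 1)
  C[0][1] = min over k of (A[0][0] + B[0][1] = 6 + 9 = 15, A[0][1] + B[1][1] = 7 + 7 = 14, A[0][2] + B[2][1] = -1 + 2 = 1) = 1 (attained at k = 2)
  C[0][2] = min over k of (A[0][0] + B[0][2] = 6 + 7 = 13, A[0][1] + B[1][2] = 7 + 3 = 10, A[0][2] + B[2][2] = -1 + 4 = 3) = 3 (attained at k = 2)
  C[1][0] = min over k of (A[1][0] + B[0][0] = -4 + 3 = -1, A[1][1] + B[1][0] = 1 + -5 = -4, A[1][2] + B[2][0] = 9 + 5 = 14) = -4 (attained at k = 1)
  C[1][1] = min over k of (A[1][0] + B[0][1] = -4 + 9 = 5, A[1][1] + B[1][1] = 1 + 7 = 8, A[1][2] + B[2][1] = 9 + 2 = 11) = 5 (attained at k = 0)
  C[1][2] = min over k of (A[1][0] + B[0][2] = -4 + 7 = 3, A[1][1] + B[1][2] = 1 + 3 = 4, A[1][2] + B[2][2] = 9 + 4 = 13) = 3 (attained at k = 0)
  C[2][0] = min over k of (A[2][0] + B[0][0] = 0 + 3 = 3, A[2][1] + B[1][0] = 7 + -5 = 2, A[2][2] + B[2][0] = 8 + 5 = 13) = 2 (attained at k = 1)
  C[2][1] = min over k of (A[2][0] + B[0][1] = 0 + 9 = 9, A[2][1] + B[1][1] = 7 + 7 = 14, A[2][2] + B[2][1] = 8 + 2 = 10) = 9 (attained at k = 0)
  C[2][2] = min over k of (A[2][0] + B[0][2] = 0 + 7 = 7, A[2][1] + B[1][2] = 7 + 3 = 10, A[2][2] + B[2][2] = 8 + 4 = 12) = 7 (attained at k = 0)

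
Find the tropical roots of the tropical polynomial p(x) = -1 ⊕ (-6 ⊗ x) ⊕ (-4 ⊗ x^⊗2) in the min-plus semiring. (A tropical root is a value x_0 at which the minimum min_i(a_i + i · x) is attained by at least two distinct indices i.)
Roots: {-2, 5}

Each tropical root is a break point of the lower envelope of the lines y = a_i + i · x (there are 3 lines, with slopes 0, 1, ..., 2). Only the lines that attain the minimum somewhere contribute to roots; other lines are dominated. Here the surviving (envelope) indices are i = 2, i = 1, i = 0.
Intersections between consecutive envelope lines give the roots: for adjacent envelope indices i < j the intersection is x = (a_i − a_j) / (j − i). Reading off the sorted break points: {-2, 5}.
Verification: at each break x_0, at least two indices attain the minimum of min_i(a_i + i · x_0).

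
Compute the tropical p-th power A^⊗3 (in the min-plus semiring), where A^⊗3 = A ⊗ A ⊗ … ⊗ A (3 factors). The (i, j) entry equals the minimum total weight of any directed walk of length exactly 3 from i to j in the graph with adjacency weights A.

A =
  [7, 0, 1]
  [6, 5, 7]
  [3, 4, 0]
A^⊗3 =
  [4, 4, 1]
  [10, 10, 7]
  [3, 3, 0]

Each entry (A^⊗3)_ij equals the minimum over all length-3 walks i = v_0 → v_1 → … → v_3 = j of Σ_t A[v_t][v_{t+1}]. For example, for (i, j) = (0, 2) we minimise over 9 possible intermediate vertex sequences; the minimum is 1, attained along the walk 0 → 2 → 2 → 2.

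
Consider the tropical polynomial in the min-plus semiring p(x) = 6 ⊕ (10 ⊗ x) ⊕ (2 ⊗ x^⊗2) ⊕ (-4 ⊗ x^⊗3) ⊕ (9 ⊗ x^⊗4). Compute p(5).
p(5) = 6

A tropical monomial a ⊗ x^⊗i evaluates to a + i · x. Evaluating each term at x = 5:
  Term 0 contributes 6 + 0 · 5 = 6
  Term 1 contributes 10 + 1 · 5 = 15
  Term 2 contributes 2 + 2 · 5 = 12
  Term 3 contributes -4 + 3 · 5 = 11
  Term 4 contributes 9 + 4 · 5 = 29
p(5) = ⊕ of these = min[6, 15, 12, 11, 29] = 6.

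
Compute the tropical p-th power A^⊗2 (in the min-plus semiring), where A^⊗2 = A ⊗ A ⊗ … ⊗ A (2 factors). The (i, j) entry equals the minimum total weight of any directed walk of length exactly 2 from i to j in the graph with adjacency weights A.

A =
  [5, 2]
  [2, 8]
A^⊗2 =
  [4, 7]
  [7, 4]

Each entry (A^⊗2)_ij equals the minimum over all length-2 walks i = v_0 → v_1 → … → v_2 = j of Σ_t A[v_t][v_{t+1}]. For example, for (i, j) = (0, 1) we minimise over 2 possible intermediate vertex sequences; the minimum is 7, attained along the walk 0 → 0 → 1.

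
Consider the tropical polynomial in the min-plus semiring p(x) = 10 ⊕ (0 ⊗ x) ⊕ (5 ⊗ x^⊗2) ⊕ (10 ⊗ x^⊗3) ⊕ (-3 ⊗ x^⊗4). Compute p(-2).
p(-2) = -11

A tropical monomial a ⊗ x^⊗i evaluates to a + i · x. Evaluating each term at x = -2:
  Term 0 contributes 10 + 0 · -2 = 10
  Term 1 contributes 0 + 1 · -2 = -2
  Term 2 contributes 5 + 2 · -2 = 1
  Term 3 contributes 10 + 3 · -2 = 4
  Term 4 contributes -3 + 4 · -2 = -11
p(-2) = ⊕ of these = min[10, -2, 1, 4, -11] = -11.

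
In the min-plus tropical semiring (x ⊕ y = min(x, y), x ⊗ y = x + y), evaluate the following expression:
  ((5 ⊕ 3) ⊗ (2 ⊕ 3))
((5 ⊕ 3) ⊗ (2 ⊕ 3)) = 5

Expand innermost to outermost. Recall ⊕ takes the minimum of its arguments and ⊗ takes their sum. Working out the expression ((5 ⊕ 3) ⊗ (2 ⊕ 3)) gives 5.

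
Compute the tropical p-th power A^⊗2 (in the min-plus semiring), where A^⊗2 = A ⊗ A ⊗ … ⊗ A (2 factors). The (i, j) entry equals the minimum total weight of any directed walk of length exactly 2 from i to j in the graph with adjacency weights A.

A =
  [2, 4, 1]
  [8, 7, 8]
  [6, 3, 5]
A^⊗2 =
  [4, 4, 3]
  [10, 11, 9]
  [8, 8, 7]

Each entry (A^⊗2)_ij equals the minimum over all length-2 walks i = v_0 → v_1 → … → v_2 = j of Σ_t A[v_t][v_{t+1}]. For example, for (i, j) = (0, 2) we minimise over 3 possible intermediate vertex sequences; the minimum is 3, attained along the walk 0 → 0 → 2.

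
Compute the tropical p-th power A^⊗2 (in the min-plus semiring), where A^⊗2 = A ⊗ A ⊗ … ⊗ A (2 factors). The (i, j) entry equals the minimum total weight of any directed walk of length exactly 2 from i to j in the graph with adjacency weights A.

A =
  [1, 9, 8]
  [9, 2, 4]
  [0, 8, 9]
A^⊗2 =
  [2, 10, 9]
  [4, 4, 6]
  [1, 9, 8]

Each entry (A^⊗2)_ij equals the minimum over all length-2 walks i = v_0 → v_1 → … → v_2 = j of Σ_t A[v_t][v_{t+1}]. For example, for (i, j) = (0, 2) we minimise over 3 possible intermediate vertex sequences; the minimum is 9, attained along the walk 0 → 0 → 2.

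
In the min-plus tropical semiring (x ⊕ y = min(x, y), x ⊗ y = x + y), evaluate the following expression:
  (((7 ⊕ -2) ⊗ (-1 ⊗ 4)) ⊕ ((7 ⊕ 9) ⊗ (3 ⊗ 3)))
(((7 ⊕ -2) ⊗ (-1 ⊗ 4)) ⊕ ((7 ⊕ 9) ⊗ (3 ⊗ 3))) = 1

Expand innermost to outermost. Recall ⊕ takes the minimum of its arguments and ⊗ takes their sum. Working out the expression (((7 ⊕ -2) ⊗ (-1 ⊗ 4)) ⊕ ((7 ⊕ 9) ⊗ (3 ⊗ 3))) gives 1.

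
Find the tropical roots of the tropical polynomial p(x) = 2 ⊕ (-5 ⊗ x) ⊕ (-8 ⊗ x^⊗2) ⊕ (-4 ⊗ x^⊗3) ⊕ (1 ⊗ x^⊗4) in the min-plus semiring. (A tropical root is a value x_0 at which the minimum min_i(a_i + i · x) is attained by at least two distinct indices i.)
Roots: {-5, -4, 3, 7}

Each tropical root is a break point of the lower envelope of the lines y = a_i + i · x (there are 5 lines, with slopes 0, 1, ..., 4). Only the lines that attain the minimum somewhere contribute to roots; other lines are dominated. Here the surviving (envelope) indices are i = 4, i = 3, i = 2, i = 1, i = 0.
Intersections between consecutive envelope lines give the roots: for adjacent envelope indices i < j the intersection is x = (a_i − a_j) / (j − i). Reading off the sorted break points: {-5, -4, 3, 7}.
Verification: at each break x_0, at least two indices attain the minimum of min_i(a_i + i · x_0).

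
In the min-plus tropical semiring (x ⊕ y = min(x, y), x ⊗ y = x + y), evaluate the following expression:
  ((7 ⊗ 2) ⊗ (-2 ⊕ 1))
((7 ⊗ 2) ⊗ (-2 ⊕ 1)) = 7

Expand innermost to outermost. Recall ⊕ takes the minimum of its arguments and ⊗ takes their sum. Working out the expression ((7 ⊗ 2) ⊗ (-2 ⊕ 1)) gives 7.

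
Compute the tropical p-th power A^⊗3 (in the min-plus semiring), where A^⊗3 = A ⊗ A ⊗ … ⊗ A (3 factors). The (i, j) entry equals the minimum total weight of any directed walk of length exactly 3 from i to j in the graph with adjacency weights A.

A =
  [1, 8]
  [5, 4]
A^⊗3 =
  [3, 10]
  [7, 12]

Each entry (A^⊗3)_ij equals the minimum over all length-3 walks i = v_0 → v_1 → … → v_3 = j of Σ_t A[v_t][v_{t+1}]. For example, for (i, j) = (0, 1) we minimise over 4 possible intermediate vertex sequences; the minimum is 10, attained along the walk 0 → 0 → 0 → 1.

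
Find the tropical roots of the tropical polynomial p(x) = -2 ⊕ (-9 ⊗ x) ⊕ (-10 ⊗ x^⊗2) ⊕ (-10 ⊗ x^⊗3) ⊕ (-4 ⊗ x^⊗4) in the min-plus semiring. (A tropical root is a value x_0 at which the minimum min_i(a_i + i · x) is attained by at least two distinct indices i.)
Roots: {-6, 0, 1, 7}

Each tropical root is a break point of the lower envelope of the lines y = a_i + i · x (there are 5 lines, with slopes 0, 1, ..., 4). Only the lines that attain the minimum somewhere contribute to roots; other lines are dominated. Here the surviving (envelope) indices are i = 4, i = 3, i = 2, i = 1, i = 0.
Intersections between consecutive envelope lines give the roots: for adjacent envelope indices i < j the intersection is x = (a_i − a_j) / (j − i). Reading off the sorted break points: {-6, 0, 1, 7}.
Verification: at each break x_0, at least two indices attain the minimum of min_i(a_i + i · x_0).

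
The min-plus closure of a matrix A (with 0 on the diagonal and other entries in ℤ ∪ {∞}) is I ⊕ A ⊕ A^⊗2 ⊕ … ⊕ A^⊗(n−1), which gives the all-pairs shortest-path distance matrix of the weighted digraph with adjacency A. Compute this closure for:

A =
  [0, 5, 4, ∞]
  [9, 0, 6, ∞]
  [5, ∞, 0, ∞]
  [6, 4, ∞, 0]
Closure =
  [0, 5, 4, ∞]
  [9, 0, 6, ∞]
  [5, 10, 0, ∞]
  [6, 4, 10, 0]

This is the Floyd-Warshall all-pairs shortest-path computation. For each intermediate vertex k = 0, 1, …, 3, update dist[i][j] ← min(dist[i][j], dist[i][k] + dist[k][j]). The final matrix gives, for each (i, j), the minimum total weight of any directed path from i to j (possibly empty when i = j).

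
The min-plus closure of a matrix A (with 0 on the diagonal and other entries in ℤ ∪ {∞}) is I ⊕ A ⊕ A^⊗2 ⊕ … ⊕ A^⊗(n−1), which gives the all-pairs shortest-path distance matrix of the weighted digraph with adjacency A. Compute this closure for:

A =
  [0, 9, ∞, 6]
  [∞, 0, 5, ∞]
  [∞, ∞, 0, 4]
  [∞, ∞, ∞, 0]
Closure =
  [0, 9, 14, 6]
  [∞, 0, 5, 9]
  [∞, ∞, 0, 4]
  [∞, ∞, ∞, 0]

This is the Floyd-Warshall all-pairs shortest-path computation. For each intermediate vertex k = 0, 1, …, 3, update dist[i][j] ← min(dist[i][j], dist[i][k] + dist[k][j]). The final matrix gives, for each (i, j), the minimum total weight of any directed path from i to j (possibly empty when i = j).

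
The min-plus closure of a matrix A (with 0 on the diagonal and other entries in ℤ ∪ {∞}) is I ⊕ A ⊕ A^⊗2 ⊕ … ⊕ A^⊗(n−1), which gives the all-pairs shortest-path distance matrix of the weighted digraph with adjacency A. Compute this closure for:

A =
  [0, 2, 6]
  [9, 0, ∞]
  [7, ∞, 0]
Closure =
  [0, 2, 6]
  [9, 0, 15]
  [7, 9, 0]

This is the Floyd-Warshall all-pairs shortest-path computation. For each intermediate vertex k = 0, 1, …, 2, update dist[i][j] ← min(dist[i][j], dist[i][k] + dist[k][j]). The final matrix gives, for each (i, j), the minimum total weight of any directed path from i to j (possibly empty when i = j).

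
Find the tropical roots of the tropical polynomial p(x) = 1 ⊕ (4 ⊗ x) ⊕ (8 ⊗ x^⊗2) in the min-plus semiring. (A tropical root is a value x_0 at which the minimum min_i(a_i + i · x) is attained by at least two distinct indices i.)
Roots: {-4, -3}

Each tropical root is a break point of the lower envelope of the lines y = a_i + i · x (there are 3 lines, with slopes 0, 1, ..., 2). Only the lines that attain the minimum somewhere contribute to roots; other lines are dominated. Here the surviving (envelope) indices are i = 2, i = 1, i = 0.
Intersections between consecutive envelope lines give the roots: for adjacent envelope indices i < j the intersection is x = (a_i − a_j) / (j − i). Reading off the sorted break points: {-4, -3}.
Verification: at each break x_0, at least two indices attain the minimum of min_i(a_i + i · x_0).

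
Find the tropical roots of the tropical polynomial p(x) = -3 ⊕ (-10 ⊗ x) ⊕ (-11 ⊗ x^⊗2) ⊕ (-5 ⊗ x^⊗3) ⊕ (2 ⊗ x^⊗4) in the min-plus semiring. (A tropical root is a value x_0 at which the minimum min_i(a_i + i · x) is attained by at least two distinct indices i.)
Roots: {-7, -6, 1, 7}

Each tropical root is a break point of the lower envelope of the lines y = a_i + i · x (there are 5 lines, with slopes 0, 1, ..., 4). Only the lines that attain the minimum somewhere contribute to roots; other lines are dominated. Here the surviving (envelope) indices are i = 4, i = 3, i = 2, i = 1, i = 0.
Intersections between consecutive envelope lines give the roots: for adjacent envelope indices i < j the intersection is x = (a_i − a_j) / (j − i). Reading off the sorted break points: {-7, -6, 1, 7}.
Verification: at each break x_0, at least two indices attain the minimum of min_i(a_i + i · x_0).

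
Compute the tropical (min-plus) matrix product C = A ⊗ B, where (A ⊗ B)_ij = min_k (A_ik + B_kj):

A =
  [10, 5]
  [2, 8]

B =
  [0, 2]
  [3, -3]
A ⊗ B =
  [8, 2]
  [2, 4]

Apply the min-plus product entry-by-entry:
  C[0][0] = min over k of (A[0][0] + B[0][0] = 10 + 0 = 10, A[0][1] + B[1][0] = 5 + 3 = 8) = 8 (attained at k = 1)
  C[0][1] = min over k of (A[0][0] + B[0][1] = 10 + 2 = 12, A[0][1] + B[1][1] = 5 + -3 = 2) = 2 (attained at k = 1)
  C[1][0] = min over k of (A[1][0] + B[0][0] = 2 + 0 = 2, A[1][1] + B[1][0] = 8 + 3 = 11) = 2 (attained at k = 0)
  C[1][1] = min over k of (A[1][0] + B[0][1] = 2 + 2 = 4, A[1][1] + B[1][1] = 8 + -3 = 5) = 4 (attained at k = 0)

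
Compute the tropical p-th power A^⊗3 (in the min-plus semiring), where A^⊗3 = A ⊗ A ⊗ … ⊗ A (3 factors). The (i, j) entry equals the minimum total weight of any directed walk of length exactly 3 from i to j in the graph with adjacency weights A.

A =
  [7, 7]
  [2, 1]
A^⊗3 =
  [10, 9]
  [4, 3]

Each entry (A^⊗3)_ij equals the minimum over all length-3 walks i = v_0 → v_1 → … → v_3 = j of Σ_t A[v_t][v_{t+1}]. For example, for (i, j) = (0, 1) we minimise over 4 possible intermediate vertex sequences; the minimum is 9, attained along the walk 0 → 1 → 1 → 1.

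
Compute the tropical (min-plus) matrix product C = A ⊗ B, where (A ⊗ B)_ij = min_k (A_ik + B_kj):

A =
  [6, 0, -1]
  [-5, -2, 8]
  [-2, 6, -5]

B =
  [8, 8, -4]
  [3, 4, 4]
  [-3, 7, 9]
A ⊗ B =
  [-4, 4, 2]
  [1, 2, -9]
  [-8, 2, -6]

Apply the min-plus product entry-by-entry:
  C[0][0] = min over k of (A[0][0] + B[0][0] = 6 + 8 = 14, A[0][1] + B[1][0] = 0 + 3 = 3, A[0][2] + B[2][0] = -1 + -3 = -4) = -4 (attained at k = 2)
  C[0][1] = min over k of (A[0][0] + B[0][1] = 6 + 8 = 14, A[0][1] + B[1][1] = 0 + 4 = 4, A[0][2] + B[2][1] = -1 + 7 = 6) = 4 (attained at k = 1)
  C[0][2] = min over k of (A[0][0] + B[0][2] = 6 + -4 = 2, A[0][1] + B[1][2] = 0 + 4 = 4, A[0][2] + B[2][2] = -1 + 9 = 8) = 2 (attained at k = 0)
  C[1][0] = min over k of (A[1][0] + B[0][0] = -5 + 8 = 3, A[1][1] + B[1][0] = -2 + 3 = 1, A[1][2] + B[2][0] = 8 + -3 = 5) = 1 (attained at k = 1)
  C[1][1] = min over k of (A[1][0] + B[0][1] = -5 + 8 = 3, A[1][1] + B[1][1] = -2 + 4 = 2, A[1][2] + B[2][1] = 8 + 7 = 15) = 2 (attained at k = 1)
  C[1][2] = min over k of (A[1][0] + B[0][2] = -5 + -4 = -9, A[1][1] + B[1][2] = -2 + 4 = 2, A[1][2] + B[2][2] = 8 + 9 = 17) = -9 (attained at k = 0)
  C[2][0] = min over k of (A[2][0] + B[0][0] = -2 + 8 = 6, A[2][1] + B[1][0] = 6 + 3 = 9, A[2][2] + B[2][0] = -5 + -3 = -8) = -8 (attained at k = 2)
  C[2][1] = min over k of (A[2][0] + B[0][1] = -2 + 8 = 6, A[2][1] + B[1][1] = 6 + 4 = 10, A[2][2] + B[2][1] = -5 + 7 = 2) = 2 (attained at k = 2)
  C[2][2] = min over k of (A[2][0] + B[0][2] = -2 + -4 = -6, A[2][1] + B[1][2] = 6 + 4 = 10, A[2][2] + B[2][2] = -5 + 9 = 4) = -6 (attained at k = 0)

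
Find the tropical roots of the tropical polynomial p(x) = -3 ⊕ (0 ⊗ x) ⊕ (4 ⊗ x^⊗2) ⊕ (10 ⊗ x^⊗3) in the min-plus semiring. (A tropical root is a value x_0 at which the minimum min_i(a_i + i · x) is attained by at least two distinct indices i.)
Roots: {-6, -4, -3}

Each tropical root is a break point of the lower envelope of the lines y = a_i + i · x (there are 4 lines, with slopes 0, 1, ..., 3). Only the lines that attain the minimum somewhere contribute to roots; other lines are dominated. Here the surviving (envelope) indices are i = 3, i = 2, i = 1, i = 0.
Intersections between consecutive envelope lines give the roots: for adjacent envelope indices i < j the intersection is x = (a_i − a_j) / (j − i). Reading off the sorted break points: {-6, -4, -3}.
Verification: at each break x_0, at least two indices attain the minimum of min_i(a_i + i · x_0).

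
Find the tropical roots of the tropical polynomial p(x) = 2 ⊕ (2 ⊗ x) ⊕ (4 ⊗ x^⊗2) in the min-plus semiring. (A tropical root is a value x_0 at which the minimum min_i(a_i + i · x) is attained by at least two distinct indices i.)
Roots: {-2, 0}

Each tropical root is a break point of the lower envelope of the lines y = a_i + i · x (there are 3 lines, with slopes 0, 1, ..., 2). Only the lines that attain the minimum somewhere contribute to roots; other lines are dominated. Here the surviving (envelope) indices are i = 2, i = 1, i = 0.
Intersections between consecutive envelope lines give the roots: for adjacent envelope indices i < j the intersection is x = (a_i − a_j) / (j − i). Reading off the sorted break points: {-2, 0}.
Verification: at each break x_0, at least two indices attain the minimum of min_i(a_i + i · x_0).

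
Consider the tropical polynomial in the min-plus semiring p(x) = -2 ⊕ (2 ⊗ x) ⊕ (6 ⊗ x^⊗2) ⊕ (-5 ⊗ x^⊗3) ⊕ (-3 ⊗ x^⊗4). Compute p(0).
p(0) = -5

A tropical monomial a ⊗ x^⊗i evaluates to a + i · x. Evaluating each term at x = 0:
  Term 0 contributes -2 + 0 · 0 = -2
  Term 1 contributes 2 + 1 · 0 = 2
  Term 2 contributes 6 + 2 · 0 = 6
  Term 3 contributes -5 + 3 · 0 = -5
  Term 4 contributes -3 + 4 · 0 = -3
p(0) = ⊕ of these = min[-2, 2, 6, -5, -3] = -5.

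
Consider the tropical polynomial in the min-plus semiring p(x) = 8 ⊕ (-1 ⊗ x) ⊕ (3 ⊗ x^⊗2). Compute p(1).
p(1) = 0

A tropical monomial a ⊗ x^⊗i evaluates to a + i · x. Evaluating each term at x = 1:
  Term 0 contributes 8 + 0 · 1 = 8
  Term 1 contributes -1 + 1 · 1 = 0
  Term 2 contributes 3 + 2 · 1 = 5
p(1) = ⊕ of these = min[8, 0, 5] = 0.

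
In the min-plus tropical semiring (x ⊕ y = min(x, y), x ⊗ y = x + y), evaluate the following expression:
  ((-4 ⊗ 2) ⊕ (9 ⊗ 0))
((-4 ⊗ 2) ⊕ (9 ⊗ 0)) = -2

Expand innermost to outermost. Recall ⊕ takes the minimum of its arguments and ⊗ takes their sum. Working out the expression ((-4 ⊗ 2) ⊕ (9 ⊗ 0)) gives -2.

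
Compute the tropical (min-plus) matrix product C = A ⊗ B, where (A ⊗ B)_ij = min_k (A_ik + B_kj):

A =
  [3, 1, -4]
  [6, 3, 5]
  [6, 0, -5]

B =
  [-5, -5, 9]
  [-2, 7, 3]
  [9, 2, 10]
A ⊗ B =
  [-2, -2, 4]
  [1, 1, 6]
  [-2, -3, 3]

Apply the min-plus product entry-by-entry:
  C[0][0] = min over k of (A[0][0] + B[0][0] = 3 + -5 = -2, A[0][1] + B[1][0] = 1 + -2 = -1, A[0][2] + B[2][0] = -4 + 9 = 5) = -2 (attained at k = 0)
  C[0][1] = min over k of (A[0][0] + B[0][1] = 3 + -5 = -2, A[0][1] + B[1][1] = 1 + 7 = 8, A[0][2] + B[2][1] = -4 + 2 = -2) = -2 (attained at k = 0)
  C[0][2] = min over k of (A[0][0] + B[0][2] = 3 + 9 = 12, A[0][1] + B[1][2] = 1 + 3 = 4, A[0][2] + B[2][2] = -4 + 10 = 6) = 4 (attained at k = 1)
  C[1][0] = min over k of (A[1][0] + B[0][0] = 6 + -5 = 1, A[1][1] + B[1][0] = 3 + -2 = 1, A[1][2] + B[2][0] = 5 + 9 = 14) = 1 (attained at k = 0)
  C[1][1] = min over k of (A[1][0] + B[0][1] = 6 + -5 = 1, A[1][1] + B[1][1] = 3 + 7 = 10, A[1][2] + B[2][1] = 5 + 2 = 7) = 1 (attained at k = 0)
  C[1][2] = min over k of (A[1][0] + B[0][2] = 6 + 9 = 15, A[1][1] + B[1][2] = 3 + 3 = 6, A[1][2] + B[2][2] = 5 + 10 = 15) = 6 (attained at k = 1)
  C[2][0] = min over k of (A[2][0] + B[0][0] = 6 + -5 = 1, A[2][1] + B[1][0] = 0 + -2 = -2, A[2][2] + B[2][0] = -5 + 9 = 4) = -2 (attained at k = 1)
  C[2][1] = min over k of (A[2][0] + B[0][1] = 6 + -5 = 1, A[2][1] + B[1][1] = 0 + 7 = 7, A[2][2] + B[2][1] = -5 + 2 = -3) = -3 (attained at k = 2)
  C[2][2] = min over k of (A[2][0] + B[0][2] = 6 + 9 = 15, A[2][1] + B[1][2] = 0 + 3 = 3, A[2][2] + B[2][2] = -5 + 10 = 5) = 3 (attained at k = 1)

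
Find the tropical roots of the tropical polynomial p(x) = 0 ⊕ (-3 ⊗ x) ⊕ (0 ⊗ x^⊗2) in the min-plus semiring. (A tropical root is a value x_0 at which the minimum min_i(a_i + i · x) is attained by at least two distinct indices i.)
Roots: {-3, 3}

Each tropical root is a break point of the lower envelope of the lines y = a_i + i · x (there are 3 lines, with slopes 0, 1, ..., 2). Only the lines that attain the minimum somewhere contribute to roots; other lines are dominated. Here the surviving (envelope) indices are i = 2, i = 1, i = 0.
Intersections between consecutive envelope lines give the roots: for adjacent envelope indices i < j the intersection is x = (a_i − a_j) / (j − i). Reading off the sorted break points: {-3, 3}.
Verification: at each break x_0, at least two indices attain the minimum of min_i(a_i + i · x_0).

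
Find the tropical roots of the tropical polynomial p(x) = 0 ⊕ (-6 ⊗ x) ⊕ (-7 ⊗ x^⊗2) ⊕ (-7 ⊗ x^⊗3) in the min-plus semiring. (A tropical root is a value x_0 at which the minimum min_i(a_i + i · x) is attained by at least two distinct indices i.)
Roots: {0, 1, 6}

Each tropical root is a break point of the lower envelope of the lines y = a_i + i · x (there are 4 lines, with slopes 0, 1, ..., 3). Only the lines that attain the minimum somewhere contribute to roots; other lines are dominated. Here the surviving (envelope) indices are i = 3, i = 2, i = 1, i = 0.
Intersections between consecutive envelope lines give the roots: for adjacent envelope indices i < j the intersection is x = (a_i − a_j) / (j − i). Reading off the sorted break points: {0, 1, 6}.
Verification: at each break x_0, at least two indices attain the minimum of min_i(a_i + i · x_0).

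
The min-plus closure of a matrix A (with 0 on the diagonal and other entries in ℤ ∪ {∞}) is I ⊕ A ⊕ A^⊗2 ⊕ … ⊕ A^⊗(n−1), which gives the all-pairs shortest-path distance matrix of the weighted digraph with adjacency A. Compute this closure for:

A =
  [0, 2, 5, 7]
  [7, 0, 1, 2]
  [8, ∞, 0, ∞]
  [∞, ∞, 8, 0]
Closure =
  [0, 2, 3, 4]
  [7, 0, 1, 2]
  [8, 10, 0, 12]
  [16, 18, 8, 0]

This is the Floyd-Warshall all-pairs shortest-path computation. For each intermediate vertex k = 0, 1, …, 3, update dist[i][j] ← min(dist[i][j], dist[i][k] + dist[k][j]). The final matrix gives, for each (i, j), the minimum total weight of any directed path from i to j (possibly empty when i = j).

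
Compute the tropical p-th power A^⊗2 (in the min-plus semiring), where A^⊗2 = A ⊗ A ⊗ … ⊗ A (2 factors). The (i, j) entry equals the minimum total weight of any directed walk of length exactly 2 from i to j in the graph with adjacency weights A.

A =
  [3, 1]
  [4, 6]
A^⊗2 =
  [5, 4]
  [7, 5]

Each entry (A^⊗2)_ij equals the minimum over all length-2 walks i = v_0 → v_1 → … → v_2 = j of Σ_t A[v_t][v_{t+1}]. For example, for (i, j) = (0, 1) we minimise over 2 possible intermediate vertex sequences; the minimum is 4, attained along the walk 0 → 0 → 1.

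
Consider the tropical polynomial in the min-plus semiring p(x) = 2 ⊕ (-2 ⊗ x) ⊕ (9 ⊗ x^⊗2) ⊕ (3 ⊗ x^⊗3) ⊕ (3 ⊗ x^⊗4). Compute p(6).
p(6) = 2

A tropical monomial a ⊗ x^⊗i evaluates to a + i · x. Evaluating each term at x = 6:
  Term 0 contributes 2 + 0 · 6 = 2
  Term 1 contributes -2 + 1 · 6 = 4
  Term 2 contributes 9 + 2 · 6 = 21
  Term 3 contributes 3 + 3 · 6 = 21
  Term 4 contributes 3 + 4 · 6 = 27
p(6) = ⊕ of these = min[2, 4, 21, 21, 27] = 2.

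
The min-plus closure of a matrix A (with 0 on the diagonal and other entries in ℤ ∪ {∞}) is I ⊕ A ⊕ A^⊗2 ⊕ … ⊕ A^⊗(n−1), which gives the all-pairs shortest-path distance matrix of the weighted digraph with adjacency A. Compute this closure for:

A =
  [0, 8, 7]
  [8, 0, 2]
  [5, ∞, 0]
Closure =
  [0, 8, 7]
  [7, 0, 2]
  [5, 13, 0]

This is the Floyd-Warshall all-pairs shortest-path computation. For each intermediate vertex k = 0, 1, …, 2, update dist[i][j] ← min(dist[i][j], dist[i][k] + dist[k][j]). The final matrix gives, for each (i, j), the minimum total weight of any directed path from i to j (possibly empty when i = j).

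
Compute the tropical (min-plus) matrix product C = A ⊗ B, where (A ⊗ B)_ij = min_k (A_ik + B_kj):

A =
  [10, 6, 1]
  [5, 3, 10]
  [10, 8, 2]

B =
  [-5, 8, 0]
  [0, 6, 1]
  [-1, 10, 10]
A ⊗ B =
  [0, 11, 7]
  [0, 9, 4]
  [1, 12, 9]

Apply the min-plus product entry-by-entry:
  C[0][0] = min over k of (A[0][0] + B[0][0] = 10 + -5 = 5, A[0][1] + B[1][0] = 6 + 0 = 6, A[0][2] + B[2][0] = 1 + -1 = 0) = 0 (attained at k = 2)
  C[0][1] = min over k of (A[0][0] + B[0][1] = 10 + 8 = 18, A[0][1] + B[1][1] = 6 + 6 = 12, A[0][2] + B[2][1] = 1 + 10 = 11) = 11 (attained at k = 2)
  C[0][2] = min over k of (A[0][0] + B[0][2] = 10 + 0 = 10, A[0][1] + B[1][2] = 6 + 1 = 7, A[0][2] + B[2][2] = 1 + 10 = 11) = 7 (attained at k = 1)
  C[1][0] = min over k of (A[1][0] + B[0][0] = 5 + -5 = 0, A[1][1] + B[1][0] = 3 + 0 = 3, A[1][2] + B[2][0] = 10 + -1 = 9) = 0 (attained at k = 0)
  C[1][1] = min over k of (A[1][0] + B[0][1] = 5 + 8 = 13, A[1][1] + B[1][1] = 3 + 6 = 9, A[1][2] + B[2][1] = 10 + 10 = 20) = 9 (attained at k = 1)
  C[1][2] = min over k of (A[1][0] + B[0][2] = 5 + 0 = 5, A[1][1] + B[1][2] = 3 + 1 = 4, A[1][2] + B[2][2] = 10 + 10 = 20) = 4 (attained at k = 1)
  C[2][0] = min over k of (A[2][0] + B[0][0] = 10 + -5 = 5, A[2][1] + B[1][0] = 8 + 0 = 8, A[2][2] + B[2][0] = 2 + -1 = 1) = 1 (attained at k = 2)
  C[2][1] = min over k of (A[2][0] + B[0][1] = 10 + 8 = 18, A[2][1] + B[1][1] = 8 + 6 = 14, A[2][2] + B[2][1] = 2 + 10 = 12) = 12 (attained at k = 2)
  C[2][2] = min over k of (A[2][0] + B[0][2] = 10 + 0 = 10, A[2][1] + B[1][2] = 8 + 1 = 9, A[2][2] + B[2][2] = 2 + 10 = 12) = 9 (attained at k = 1)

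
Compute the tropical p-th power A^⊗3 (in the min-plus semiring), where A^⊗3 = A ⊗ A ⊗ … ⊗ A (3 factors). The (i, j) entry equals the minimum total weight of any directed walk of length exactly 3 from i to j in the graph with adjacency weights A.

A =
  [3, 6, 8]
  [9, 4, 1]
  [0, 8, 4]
A^⊗3 =
  [7, 12, 10]
  [4, 7, 9]
  [6, 9, 7]

Each entry (A^⊗3)_ij equals the minimum over all length-3 walks i = v_0 → v_1 → … → v_3 = j of Σ_t A[v_t][v_{t+1}]. For example, for (i, j) = (0, 2) we minimise over 9 possible intermediate vertex sequences; the minimum is 10, attained along the walk 0 → 0 → 1 → 2.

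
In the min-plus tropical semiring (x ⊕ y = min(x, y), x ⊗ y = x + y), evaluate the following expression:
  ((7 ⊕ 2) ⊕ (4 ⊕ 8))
((7 ⊕ 2) ⊕ (4 ⊕ 8)) = 2

Expand innermost to outermost. Recall ⊕ takes the minimum of its arguments and ⊗ takes their sum. Working out the expression ((7 ⊕ 2) ⊕ (4 ⊕ 8)) gives 2.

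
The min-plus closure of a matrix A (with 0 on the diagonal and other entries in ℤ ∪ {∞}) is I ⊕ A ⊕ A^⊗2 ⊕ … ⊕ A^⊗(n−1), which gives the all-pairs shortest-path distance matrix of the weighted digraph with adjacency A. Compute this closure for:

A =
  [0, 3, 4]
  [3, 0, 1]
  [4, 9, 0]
Closure =
  [0, 3, 4]
  [3, 0, 1]
  [4, 7, 0]

This is the Floyd-Warshall all-pairs shortest-path computation. For each intermediate vertex k = 0, 1, …, 2, update dist[i][j] ← min(dist[i][j], dist[i][k] + dist[k][j]). The final matrix gives, for each (i, j), the minimum total weight of any directed path from i to j (possibly empty when i = j).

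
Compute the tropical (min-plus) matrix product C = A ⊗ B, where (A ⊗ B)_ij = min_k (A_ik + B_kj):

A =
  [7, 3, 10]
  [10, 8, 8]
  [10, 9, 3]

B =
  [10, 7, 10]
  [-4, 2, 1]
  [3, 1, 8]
A ⊗ B =
  [-1, 5, 4]
  [4, 9, 9]
  [5, 4, 10]

Apply the min-plus product entry-by-entry:
  C[0][0] = min over k of (A[0][0] + B[0][0] = 7 + 10 = 17, A[0][1] + B[1][0] = 3 + -4 = -1, A[0][2] + B[2][0] = 10 + 3 = 13) = -1 (attained at k = 1)
  C[0][1] = min over k of (A[0][0] + B[0][1] = 7 + 7 = 14, A[0][1] + B[1][1] = 3 + 2 = 5, A[0][2] + B[2][1] = 10 + 1 = 11) = 5 (attained at k = 1)
  C[0][2] = min over k of (A[0][0] + B[0][2] = 7 + 10 = 17, A[0][1] + B[1][2] = 3 + 1 = 4, A[0][2] + B[2][2] = 10 + 8 = 18) = 4 (attained at k = 1)
  C[1][0] = min over k of (A[1][0] + B[0][0] = 10 + 10 = 20, A[1][1] + B[1][0] = 8 + -4 = 4, A[1][2] + B[2][0] = 8 + 3 = 11) = 4 (attained at k = 1)
  C[1][1] = min over k of (A[1][0] + B[0][1] = 10 + 7 = 17, A[1][1] + B[1][1] = 8 + 2 = 10, A[1][2] + B[2][1] = 8 + 1 = 9) = 9 (attained at k = 2)
  C[1][2] = min over k of (A[1][0] + B[0][2] = 10 + 10 = 20, A[1][1] + B[1][2] = 8 + 1 = 9, A[1][2] + B[2][2] = 8 + 8 = 16) = 9 (attained at k = 1)
  C[2][0] = min over k of (A[2][0] + B[0][0] = 10 + 10 = 20, A[2][1] + B[1][0] = 9 + -4 = 5, A[2][2] + B[2][0] = 3 + 3 = 6) = 5 (attained at k = 1)
  C[2][1] = min over k of (A[2][0] + B[0][1] = 10 + 7 = 17, A[2][1] + B[1][1] = 9 + 2 = 11, A[2][2] + B[2][1] = 3 + 1 = 4) = 4 (attained at k = 2)
  C[2][2] = min over k of (A[2][0] + B[0][2] = 10 + 10 = 20, A[2][1] + B[1][2] = 9 + 1 = 10, A[2][2] + B[2][2] = 3 + 8 = 11) = 10 (attained at k = 1)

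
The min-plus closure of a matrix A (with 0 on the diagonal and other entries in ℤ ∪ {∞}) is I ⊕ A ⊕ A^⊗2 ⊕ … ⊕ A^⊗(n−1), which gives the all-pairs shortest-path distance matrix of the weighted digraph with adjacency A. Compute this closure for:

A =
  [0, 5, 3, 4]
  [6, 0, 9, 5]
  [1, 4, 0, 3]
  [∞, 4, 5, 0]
Closure =
  [0, 5, 3, 4]
  [6, 0, 9, 5]
  [1, 4, 0, 3]
  [6, 4, 5, 0]

This is the Floyd-Warshall all-pairs shortest-path computation. For each intermediate vertex k = 0, 1, …, 3, update dist[i][j] ← min(dist[i][j], dist[i][k] + dist[k][j]). The final matrix gives, for each (i, j), the minimum total weight of any directed path from i to j (possibly empty when i = j).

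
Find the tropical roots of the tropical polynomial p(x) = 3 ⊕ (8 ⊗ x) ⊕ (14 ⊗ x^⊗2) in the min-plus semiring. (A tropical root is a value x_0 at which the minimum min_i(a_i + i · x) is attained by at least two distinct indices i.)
Roots: {-6, -5}

Each tropical root is a break point of the lower envelope of the lines y = a_i + i · x (there are 3 lines, with slopes 0, 1, ..., 2). Only the lines that attain the minimum somewhere contribute to roots; other lines are dominated. Here the surviving (envelope) indices are i = 2, i = 1, i = 0.
Intersections between consecutive envelope lines give the roots: for adjacent envelope indices i < j the intersection is x = (a_i − a_j) / (j − i). Reading off the sorted break points: {-6, -5}.
Verification: at each break x_0, at least two indices attain the minimum of min_i(a_i + i · x_0).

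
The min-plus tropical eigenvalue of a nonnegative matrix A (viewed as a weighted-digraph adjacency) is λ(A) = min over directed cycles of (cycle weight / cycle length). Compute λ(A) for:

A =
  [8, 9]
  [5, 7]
λ(A) = 7

Enumerate directed cycles and compute their means (weight / length). Sample:
  cycle 0 → 0: weight = 8, length = 1, mean = 8/1 ≈ 8.000
  cycle 1 → 1: weight = 7, length = 1, mean = 7/1 ≈ 7.000
  cycle 0 → 1 → 0: weight = 14, length = 2, mean = 14/2 ≈ 7.000
  cycle 1 → 0 → 1: weight = 14, length = 2, mean = 14/2 ≈ 7.000
Minimum mean = 7.000, attained e.g. along the cycle 1 → 1 with weight 7 and length 1. So λ(A) = 7/1 = 7.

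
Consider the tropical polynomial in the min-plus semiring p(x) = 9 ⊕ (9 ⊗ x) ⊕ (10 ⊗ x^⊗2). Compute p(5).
p(5) = 9

A tropical monomial a ⊗ x^⊗i evaluates to a + i · x. Evaluating each term at x = 5:
  Term 0 contributes 9 + 0 · 5 = 9
  Term 1 contributes 9 + 1 · 5 = 14
  Term 2 contributes 10 + 2 · 5 = 20
p(5) = ⊕ of these = min[9, 14, 20] = 9.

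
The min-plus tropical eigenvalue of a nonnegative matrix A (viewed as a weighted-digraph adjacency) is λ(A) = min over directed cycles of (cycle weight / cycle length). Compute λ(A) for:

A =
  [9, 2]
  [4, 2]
λ(A) = 2

Enumerate directed cycles and compute their means (weight / length). Sample:
  cycle 0 → 0: weight = 9, length = 1, mean = 9/1 ≈ 9.000
  cycle 1 → 1: weight = 2, length = 1, mean = 2/1 ≈ 2.000
  cycle 0 → 1 → 0: weight = 6, length = 2, mean = 6/2 ≈ 3.000
  cycle 1 → 0 → 1: weight = 6, length = 2, mean = 6/2 ≈ 3.000
Minimum mean = 2.000, attained e.g. along the cycle 1 → 1 with weight 2 and length 1. So λ(A) = 2/1 = 2.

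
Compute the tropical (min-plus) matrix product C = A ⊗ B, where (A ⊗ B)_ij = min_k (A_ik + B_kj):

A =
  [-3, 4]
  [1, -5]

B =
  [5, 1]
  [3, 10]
A ⊗ B =
  [2, -2]
  [-2, 2]

Apply the min-plus product entry-by-entry:
  C[0][0] = min over k of (A[0][0] + B[0][0] = -3 + 5 = 2, A[0][1] + B[1][0] = 4 + 3 = 7) = 2 (attained at k = 0)
  C[0][1] = min over k of (A[0][0] + B[0][1] = -3 + 1 = -2, A[0][1] + B[1][1] = 4 + 10 = 14) = -2 (attained at k = 0)
  C[1][0] = min over k of (A[1][0] + B[0][0] = 1 + 5 = 6, A[1][1] + B[1][0] = -5 + 3 = -2) = -2 (attained at k = 1)
  C[1][1] = min over k of (A[1][0] + B[0][1] = 1 + 1 = 2, A[1][1] + B[1][1] = -5 + 10 = 5) = 2 (attained at k = 0)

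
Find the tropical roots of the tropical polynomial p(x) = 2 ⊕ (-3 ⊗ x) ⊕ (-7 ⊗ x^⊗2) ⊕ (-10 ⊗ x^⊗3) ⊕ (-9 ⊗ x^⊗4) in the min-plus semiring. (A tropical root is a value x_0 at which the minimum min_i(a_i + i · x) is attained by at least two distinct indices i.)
Roots: {-1, 3, 4, 5}

Each tropical root is a break point of the lower envelope of the lines y = a_i + i · x (there are 5 lines, with slopes 0, 1, ..., 4). Only the lines that attain the minimum somewhere contribute to roots; other lines are dominated. Here the surviving (envelope) indices are i = 4, i = 3, i = 2, i = 1, i = 0.
Intersections between consecutive envelope lines give the roots: for adjacent envelope indices i < j the intersection is x = (a_i − a_j) / (j − i). Reading off the sorted break points: {-1, 3, 4, 5}.
Verification: at each break x_0, at least two indices attain the minimum of min_i(a_i + i · x_0).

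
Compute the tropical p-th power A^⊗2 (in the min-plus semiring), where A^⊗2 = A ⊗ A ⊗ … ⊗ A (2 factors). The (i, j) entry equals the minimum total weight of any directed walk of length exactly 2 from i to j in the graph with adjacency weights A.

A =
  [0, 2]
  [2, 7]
A^⊗2 =
  [0, 2]
  [2, 4]

Each entry (A^⊗2)_ij equals the minimum over all length-2 walks i = v_0 → v_1 → … → v_2 = j of Σ_t A[v_t][v_{t+1}]. For example, for (i, j) = (0, 1) we minimise over 2 possible intermediate vertex sequences; the minimum is 2, attained along the walk 0 → 0 → 1.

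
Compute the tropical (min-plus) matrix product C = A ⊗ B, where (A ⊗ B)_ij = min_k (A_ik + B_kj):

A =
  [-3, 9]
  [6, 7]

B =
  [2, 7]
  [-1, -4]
A ⊗ B =
  [-1, 4]
  [6, 3]

Apply the min-plus product entry-by-entry:
  C[0][0] = min over k of (A[0][0] + B[0][0] = -3 + 2 = -1, A[0][1] + B[1][0] = 9 + -1 = 8) = -1 (attained at k = 0)
  C[0][1] = min over k of (A[0][0] + B[0][1] = -3 + 7 = 4, A[0][1] + B[1][1] = 9 + -4 = 5) = 4 (attained at k = 0)
  C[1][0] = min over k of (A[1][0] + B[0][0] = 6 + 2 = 8, A[1][1] + B[1][0] = 7 + -1 = 6) = 6 (attained at k = 1)
  C[1][1] = min over k of (A[1][0] + B[0][1] = 6 + 7 = 13, A[1][1] + B[1][1] = 7 + -4 = 3) = 3 (attained at k = 1)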